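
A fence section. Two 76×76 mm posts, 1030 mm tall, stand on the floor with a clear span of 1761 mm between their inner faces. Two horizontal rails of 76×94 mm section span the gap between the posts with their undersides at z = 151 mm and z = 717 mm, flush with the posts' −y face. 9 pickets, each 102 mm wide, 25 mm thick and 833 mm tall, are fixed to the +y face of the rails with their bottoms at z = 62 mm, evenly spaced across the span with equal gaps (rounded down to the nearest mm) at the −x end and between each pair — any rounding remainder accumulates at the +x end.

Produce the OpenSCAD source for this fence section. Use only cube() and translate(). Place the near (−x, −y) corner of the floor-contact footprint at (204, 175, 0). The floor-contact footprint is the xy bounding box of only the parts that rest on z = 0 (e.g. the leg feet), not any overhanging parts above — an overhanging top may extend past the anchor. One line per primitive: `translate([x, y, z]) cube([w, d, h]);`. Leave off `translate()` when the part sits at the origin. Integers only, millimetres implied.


translate([204, 175, 0]) cube([76, 76, 1030]);
translate([2041, 175, 0]) cube([76, 76, 1030]);
translate([280, 175, 151]) cube([1761, 76, 94]);
translate([280, 175, 717]) cube([1761, 76, 94]);
translate([364, 251, 62]) cube([102, 25, 833]);
translate([550, 251, 62]) cube([102, 25, 833]);
translate([736, 251, 62]) cube([102, 25, 833]);
translate([922, 251, 62]) cube([102, 25, 833]);
translate([1108, 251, 62]) cube([102, 25, 833]);
translate([1294, 251, 62]) cube([102, 25, 833]);
translate([1480, 251, 62]) cube([102, 25, 833]);
translate([1666, 251, 62]) cube([102, 25, 833]);
translate([1852, 251, 62]) cube([102, 25, 833]);


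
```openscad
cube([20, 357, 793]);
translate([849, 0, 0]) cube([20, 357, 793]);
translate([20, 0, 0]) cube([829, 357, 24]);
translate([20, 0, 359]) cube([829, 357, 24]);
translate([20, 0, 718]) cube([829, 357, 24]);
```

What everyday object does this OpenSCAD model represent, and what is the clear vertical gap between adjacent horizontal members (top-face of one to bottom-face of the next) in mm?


A bookshelf. The clear shelf gap is 335 mm.

Two tall side panels with 3 horizontal boards between them — a bookshelf. The first two shelf undersides are at z = 0 and z = 359; with shelf thickness 24, the clear gap is 359 − 0 − 24 = 335 mm.


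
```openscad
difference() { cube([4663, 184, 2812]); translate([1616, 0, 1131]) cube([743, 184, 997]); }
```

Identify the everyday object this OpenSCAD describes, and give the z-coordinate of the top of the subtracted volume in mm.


A wall with a window opening. The window head height is 2128 mm.

A wall with a rectangular opening subtracted — a window. Sill at z = 1131, opening 997 mm tall, so the head is at 1131 + 997 = 2128 mm.


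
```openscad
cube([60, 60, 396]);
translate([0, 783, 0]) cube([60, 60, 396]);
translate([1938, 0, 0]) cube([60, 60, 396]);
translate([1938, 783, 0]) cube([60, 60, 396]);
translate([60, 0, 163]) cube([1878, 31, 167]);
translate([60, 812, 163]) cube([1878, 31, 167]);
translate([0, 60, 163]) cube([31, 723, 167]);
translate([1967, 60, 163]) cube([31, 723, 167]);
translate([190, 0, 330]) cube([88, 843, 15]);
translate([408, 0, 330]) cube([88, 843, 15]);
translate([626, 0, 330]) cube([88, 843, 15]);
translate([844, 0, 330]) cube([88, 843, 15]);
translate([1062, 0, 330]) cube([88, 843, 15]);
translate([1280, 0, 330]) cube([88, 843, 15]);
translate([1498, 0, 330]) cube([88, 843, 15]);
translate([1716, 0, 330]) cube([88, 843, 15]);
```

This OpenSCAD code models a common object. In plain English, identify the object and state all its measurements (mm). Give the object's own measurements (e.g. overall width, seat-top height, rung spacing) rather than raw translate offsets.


A bed frame 1998 mm long (x) by 843 mm wide (y). Four 60×60 mm corner posts, 396 mm tall, at the corners of the footprint. Four rails of 31 mm thickness and 167 mm height run between adjacent posts with their undersides at z = 163 mm, their outer faces flush with the outside of the frame (the two x-running rails run between the posts' inner faces; the two y-running rails run between the posts' inner faces). 8 slats, each 88 mm wide (x) and 15 mm thick, lie across the top of the two x-running rails, running the full 843 mm width of the frame in y; along x they sit between the end posts with a 130 mm gap after the −x posts and between neighbouring slats, leaving 134 mm before the +x posts.


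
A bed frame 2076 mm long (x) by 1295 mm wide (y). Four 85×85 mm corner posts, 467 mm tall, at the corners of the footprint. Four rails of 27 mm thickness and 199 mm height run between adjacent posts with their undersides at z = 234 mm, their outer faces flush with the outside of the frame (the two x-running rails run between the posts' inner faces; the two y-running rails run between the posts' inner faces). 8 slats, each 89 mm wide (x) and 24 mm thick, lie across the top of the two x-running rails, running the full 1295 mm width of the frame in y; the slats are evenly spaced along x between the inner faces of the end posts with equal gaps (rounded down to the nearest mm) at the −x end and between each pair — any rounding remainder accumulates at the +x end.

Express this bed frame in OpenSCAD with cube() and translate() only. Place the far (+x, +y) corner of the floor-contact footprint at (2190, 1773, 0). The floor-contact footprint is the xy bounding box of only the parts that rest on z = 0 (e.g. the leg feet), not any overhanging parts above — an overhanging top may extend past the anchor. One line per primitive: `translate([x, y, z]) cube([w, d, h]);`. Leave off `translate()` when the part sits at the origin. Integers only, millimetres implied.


translate([114, 478, 0]) cube([85, 85, 467]);
translate([114, 1688, 0]) cube([85, 85, 467]);
translate([2105, 478, 0]) cube([85, 85, 467]);
translate([2105, 1688, 0]) cube([85, 85, 467]);
translate([199, 478, 234]) cube([1906, 27, 199]);
translate([199, 1746, 234]) cube([1906, 27, 199]);
translate([114, 563, 234]) cube([27, 1125, 199]);
translate([2163, 563, 234]) cube([27, 1125, 199]);
translate([331, 478, 433]) cube([89, 1295, 24]);
translate([552, 478, 433]) cube([89, 1295, 24]);
translate([773, 478, 433]) cube([89, 1295, 24]);
translate([994, 478, 433]) cube([89, 1295, 24]);
translate([1215, 478, 433]) cube([89, 1295, 24]);
translate([1436, 478, 433]) cube([89, 1295, 24]);
translate([1657, 478, 433]) cube([89, 1295, 24]);
translate([1878, 478, 433]) cube([89, 1295, 24]);


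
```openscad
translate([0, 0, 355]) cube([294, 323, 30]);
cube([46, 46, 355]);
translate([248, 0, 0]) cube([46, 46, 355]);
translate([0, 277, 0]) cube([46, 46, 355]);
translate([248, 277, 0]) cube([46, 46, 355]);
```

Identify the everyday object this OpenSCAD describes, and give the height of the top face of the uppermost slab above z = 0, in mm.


A stool. The seat height is 385 mm.

A 294×323×30 slab at z = 355 on four corner posts — a stool. The seat top is 355 + 30 = 385 mm.


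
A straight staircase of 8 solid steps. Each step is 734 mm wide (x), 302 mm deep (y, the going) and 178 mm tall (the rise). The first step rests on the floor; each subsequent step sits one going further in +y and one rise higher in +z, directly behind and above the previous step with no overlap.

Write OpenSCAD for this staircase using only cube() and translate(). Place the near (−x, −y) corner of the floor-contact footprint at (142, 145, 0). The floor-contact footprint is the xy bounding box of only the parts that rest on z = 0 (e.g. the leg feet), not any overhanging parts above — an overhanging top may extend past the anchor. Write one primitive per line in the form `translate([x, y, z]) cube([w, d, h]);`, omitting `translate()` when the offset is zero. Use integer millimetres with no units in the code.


translate([142, 145, 0]) cube([734, 302, 178]);
translate([142, 447, 178]) cube([734, 302, 178]);
translate([142, 749, 356]) cube([734, 302, 178]);
translate([142, 1051, 534]) cube([734, 302, 178]);
translate([142, 1353, 712]) cube([734, 302, 178]);
translate([142, 1655, 890]) cube([734, 302, 178]);
translate([142, 1957, 1068]) cube([734, 302, 178]);
translate([142, 2259, 1246]) cube([734, 302, 178]);


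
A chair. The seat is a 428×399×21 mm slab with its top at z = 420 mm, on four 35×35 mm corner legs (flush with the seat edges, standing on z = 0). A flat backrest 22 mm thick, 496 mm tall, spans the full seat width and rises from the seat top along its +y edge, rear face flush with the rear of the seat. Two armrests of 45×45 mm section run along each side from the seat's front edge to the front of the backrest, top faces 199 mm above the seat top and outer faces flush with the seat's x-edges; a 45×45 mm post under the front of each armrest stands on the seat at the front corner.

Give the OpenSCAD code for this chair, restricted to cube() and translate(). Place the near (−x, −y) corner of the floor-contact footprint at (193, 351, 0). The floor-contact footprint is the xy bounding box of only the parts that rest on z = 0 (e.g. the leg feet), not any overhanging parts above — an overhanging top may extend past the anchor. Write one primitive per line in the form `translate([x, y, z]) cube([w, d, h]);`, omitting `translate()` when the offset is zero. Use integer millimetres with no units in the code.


translate([193, 351, 399]) cube([428, 399, 21]);
translate([193, 351, 0]) cube([35, 35, 399]);
translate([586, 351, 0]) cube([35, 35, 399]);
translate([193, 715, 0]) cube([35, 35, 399]);
translate([586, 715, 0]) cube([35, 35, 399]);
translate([193, 728, 420]) cube([428, 22, 496]);
translate([193, 351, 574]) cube([45, 377, 45]);
translate([576, 351, 574]) cube([45, 377, 45]);
translate([193, 351, 420]) cube([45, 45, 154]);
translate([576, 351, 420]) cube([45, 45, 154]);


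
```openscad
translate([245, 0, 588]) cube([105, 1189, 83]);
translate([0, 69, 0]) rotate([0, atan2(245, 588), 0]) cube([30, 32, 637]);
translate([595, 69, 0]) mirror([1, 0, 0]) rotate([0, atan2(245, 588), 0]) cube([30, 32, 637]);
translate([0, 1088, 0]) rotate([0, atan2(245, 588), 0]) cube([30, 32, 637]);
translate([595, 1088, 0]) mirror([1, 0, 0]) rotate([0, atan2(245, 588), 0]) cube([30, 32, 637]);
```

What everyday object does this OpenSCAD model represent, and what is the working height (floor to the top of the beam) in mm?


A sawhorse. The overall height is 671 mm.

A beam across two mirrored pairs of raked legs — a sawhorse. The beam's underside is at z = 588 (matching the legs' vertical rise in atan2(245, 588)) and the beam is 83 mm tall, so its top is at 588 + 83 = 671 mm. The raked legs top out at the beam's underside, so that is the highest point.


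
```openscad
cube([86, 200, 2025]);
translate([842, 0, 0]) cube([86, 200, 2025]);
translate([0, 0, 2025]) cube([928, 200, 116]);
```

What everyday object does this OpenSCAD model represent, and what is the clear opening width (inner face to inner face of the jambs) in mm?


A door frame. The clear opening width is 756 mm.

Two 2025 mm tall posts with a header on top — a door frame. The left jamb is 86 mm wide at x = 0; the right jamb starts at x = 842. The clear opening is 842 − 86 = 756 mm.


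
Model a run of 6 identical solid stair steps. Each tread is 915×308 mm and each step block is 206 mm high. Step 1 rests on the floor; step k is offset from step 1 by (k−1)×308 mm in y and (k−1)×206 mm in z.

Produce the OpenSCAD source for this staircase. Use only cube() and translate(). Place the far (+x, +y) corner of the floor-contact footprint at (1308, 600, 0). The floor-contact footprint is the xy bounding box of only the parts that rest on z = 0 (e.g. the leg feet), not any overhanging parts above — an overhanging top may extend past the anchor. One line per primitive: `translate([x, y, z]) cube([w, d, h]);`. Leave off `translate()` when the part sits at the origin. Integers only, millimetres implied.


translate([393, 292, 0]) cube([915, 308, 206]);
translate([393, 600, 206]) cube([915, 308, 206]);
translate([393, 908, 412]) cube([915, 308, 206]);
translate([393, 1216, 618]) cube([915, 308, 206]);
translate([393, 1524, 824]) cube([915, 308, 206]);
translate([393, 1832, 1030]) cube([915, 308, 206]);


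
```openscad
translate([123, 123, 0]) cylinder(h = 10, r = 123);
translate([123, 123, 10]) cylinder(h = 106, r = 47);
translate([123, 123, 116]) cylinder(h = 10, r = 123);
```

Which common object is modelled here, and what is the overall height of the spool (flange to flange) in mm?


A spool. The overall height is 126 mm.

Three coaxial cylinders, large–small–large — a spool. Two 10 mm flanges and a 106 mm core give 10 + 106 + 10 = 126 mm.


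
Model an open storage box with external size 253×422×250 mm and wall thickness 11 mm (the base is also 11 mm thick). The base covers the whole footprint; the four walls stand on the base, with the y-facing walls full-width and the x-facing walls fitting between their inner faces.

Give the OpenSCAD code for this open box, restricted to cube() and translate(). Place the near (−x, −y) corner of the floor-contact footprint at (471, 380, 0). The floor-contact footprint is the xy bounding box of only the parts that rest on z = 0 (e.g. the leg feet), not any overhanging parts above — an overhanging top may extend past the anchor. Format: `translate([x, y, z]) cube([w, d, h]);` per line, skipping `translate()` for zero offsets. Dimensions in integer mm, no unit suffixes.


translate([471, 380, 0]) cube([253, 422, 11]);
translate([471, 380, 11]) cube([253, 11, 239]);
translate([471, 791, 11]) cube([253, 11, 239]);
translate([471, 391, 11]) cube([11, 400, 239]);
translate([713, 391, 11]) cube([11, 400, 239]);


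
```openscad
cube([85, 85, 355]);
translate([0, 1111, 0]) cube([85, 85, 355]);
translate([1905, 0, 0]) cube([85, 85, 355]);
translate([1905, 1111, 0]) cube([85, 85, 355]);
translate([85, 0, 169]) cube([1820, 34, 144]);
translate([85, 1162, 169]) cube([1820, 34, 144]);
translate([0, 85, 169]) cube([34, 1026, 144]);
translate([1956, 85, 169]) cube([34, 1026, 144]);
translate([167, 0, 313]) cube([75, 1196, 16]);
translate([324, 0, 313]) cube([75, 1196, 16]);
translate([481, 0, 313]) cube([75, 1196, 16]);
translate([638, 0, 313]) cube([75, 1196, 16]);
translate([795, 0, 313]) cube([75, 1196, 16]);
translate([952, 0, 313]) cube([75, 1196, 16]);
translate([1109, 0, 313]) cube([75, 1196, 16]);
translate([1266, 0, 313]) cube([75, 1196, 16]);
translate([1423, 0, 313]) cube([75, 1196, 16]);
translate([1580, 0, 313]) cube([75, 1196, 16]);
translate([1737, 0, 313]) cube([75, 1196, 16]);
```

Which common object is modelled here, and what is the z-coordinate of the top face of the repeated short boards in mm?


A bed frame. The slat-top height is 329 mm.

Four posts, four rails, and a row of slats — a bed frame. Slats sit on the rails at z = 169 + 144 = 313; with slat thickness 16, the top is 329 mm.


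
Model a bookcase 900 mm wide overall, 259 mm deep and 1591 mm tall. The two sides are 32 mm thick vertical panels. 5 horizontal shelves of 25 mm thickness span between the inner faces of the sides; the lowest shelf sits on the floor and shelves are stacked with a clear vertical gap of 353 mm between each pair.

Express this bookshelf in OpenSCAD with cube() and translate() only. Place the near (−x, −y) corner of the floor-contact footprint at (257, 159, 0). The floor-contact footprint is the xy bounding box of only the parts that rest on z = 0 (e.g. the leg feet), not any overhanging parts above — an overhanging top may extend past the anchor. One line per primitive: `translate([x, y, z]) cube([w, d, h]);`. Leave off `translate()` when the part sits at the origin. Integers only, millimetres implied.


translate([257, 159, 0]) cube([32, 259, 1591]);
translate([1125, 159, 0]) cube([32, 259, 1591]);
translate([289, 159, 0]) cube([836, 259, 25]);
translate([289, 159, 378]) cube([836, 259, 25]);
translate([289, 159, 756]) cube([836, 259, 25]);
translate([289, 159, 1134]) cube([836, 259, 25]);
translate([289, 159, 1512]) cube([836, 259, 25]);


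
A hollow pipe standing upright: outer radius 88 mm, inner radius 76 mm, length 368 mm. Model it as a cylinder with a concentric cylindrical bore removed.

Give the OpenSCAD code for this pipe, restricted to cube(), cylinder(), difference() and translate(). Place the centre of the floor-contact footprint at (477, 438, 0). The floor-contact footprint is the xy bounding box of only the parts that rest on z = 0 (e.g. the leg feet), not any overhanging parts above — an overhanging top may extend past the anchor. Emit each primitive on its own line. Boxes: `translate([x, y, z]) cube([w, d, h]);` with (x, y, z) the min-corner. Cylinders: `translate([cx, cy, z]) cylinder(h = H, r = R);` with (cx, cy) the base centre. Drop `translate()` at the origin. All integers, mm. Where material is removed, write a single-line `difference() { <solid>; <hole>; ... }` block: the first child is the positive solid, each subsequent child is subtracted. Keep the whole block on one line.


difference() { translate([477, 438, 0]) cylinder(h = 368, r = 88); translate([477, 438, 0]) cylinder(h = 368, r = 76); }


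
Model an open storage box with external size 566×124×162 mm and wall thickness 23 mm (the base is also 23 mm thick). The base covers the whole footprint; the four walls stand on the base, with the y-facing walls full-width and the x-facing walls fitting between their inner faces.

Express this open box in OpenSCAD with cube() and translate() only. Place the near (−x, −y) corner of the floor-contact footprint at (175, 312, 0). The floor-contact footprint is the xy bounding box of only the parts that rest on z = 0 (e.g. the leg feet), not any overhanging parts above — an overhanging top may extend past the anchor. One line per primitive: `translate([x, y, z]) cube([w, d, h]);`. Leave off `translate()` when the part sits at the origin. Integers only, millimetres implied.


translate([175, 312, 0]) cube([566, 124, 23]);
translate([175, 312, 23]) cube([566, 23, 139]);
translate([175, 413, 23]) cube([566, 23, 139]);
translate([175, 335, 23]) cube([23, 78, 139]);
translate([718, 335, 23]) cube([23, 78, 139]);


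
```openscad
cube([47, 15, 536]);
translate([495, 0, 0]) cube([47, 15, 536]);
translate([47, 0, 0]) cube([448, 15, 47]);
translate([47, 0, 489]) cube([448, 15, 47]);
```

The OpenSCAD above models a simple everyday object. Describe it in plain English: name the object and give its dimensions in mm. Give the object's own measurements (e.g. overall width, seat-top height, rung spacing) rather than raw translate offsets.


A rectangular picture frame lying in the x–z plane (depth along y). The opening is 448 mm wide (x) by 442 mm tall (z), surrounded by a border 47 mm wide on all four sides. The frame is 15 mm deep and is made of two full-height vertical stiles with two horizontal rails fitted between them.


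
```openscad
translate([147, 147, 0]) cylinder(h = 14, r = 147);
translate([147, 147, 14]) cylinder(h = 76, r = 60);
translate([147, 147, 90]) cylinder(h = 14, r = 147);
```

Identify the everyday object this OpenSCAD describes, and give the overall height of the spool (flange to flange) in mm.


A spool. The overall height is 104 mm.

Three coaxial cylinders, large–small–large — a spool. Two 14 mm flanges and a 76 mm core give 14 + 76 + 14 = 104 mm.


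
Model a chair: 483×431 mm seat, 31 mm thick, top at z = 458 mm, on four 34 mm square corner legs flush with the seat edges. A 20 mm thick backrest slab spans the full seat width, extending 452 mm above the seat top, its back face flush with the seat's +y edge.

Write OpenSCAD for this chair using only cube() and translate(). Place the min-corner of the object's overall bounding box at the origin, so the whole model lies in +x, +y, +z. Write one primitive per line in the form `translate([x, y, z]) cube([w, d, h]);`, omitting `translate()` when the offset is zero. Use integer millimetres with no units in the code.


// leg_h = 458 - 31 = 427
translate([0, 0, 427]) cube([483, 431, 31]);
cube([34, 34, 427]);
translate([449, 0, 0]) cube([34, 34, 427]);
translate([0, 397, 0]) cube([34, 34, 427]);
translate([449, 397, 0]) cube([34, 34, 427]);
translate([0, 411, 458]) cube([483, 20, 452]);


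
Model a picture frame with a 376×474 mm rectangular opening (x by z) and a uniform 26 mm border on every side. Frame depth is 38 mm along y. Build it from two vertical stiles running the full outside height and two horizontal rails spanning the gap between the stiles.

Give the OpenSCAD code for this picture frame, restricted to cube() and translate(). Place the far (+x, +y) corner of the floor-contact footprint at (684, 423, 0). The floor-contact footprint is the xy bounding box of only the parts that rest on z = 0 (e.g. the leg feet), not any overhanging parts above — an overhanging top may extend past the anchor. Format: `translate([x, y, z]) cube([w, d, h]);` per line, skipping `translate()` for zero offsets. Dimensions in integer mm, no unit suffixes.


translate([256, 385, 0]) cube([26, 38, 526]);
translate([658, 385, 0]) cube([26, 38, 526]);
translate([282, 385, 0]) cube([376, 38, 26]);
translate([282, 385, 500]) cube([376, 38, 26]);


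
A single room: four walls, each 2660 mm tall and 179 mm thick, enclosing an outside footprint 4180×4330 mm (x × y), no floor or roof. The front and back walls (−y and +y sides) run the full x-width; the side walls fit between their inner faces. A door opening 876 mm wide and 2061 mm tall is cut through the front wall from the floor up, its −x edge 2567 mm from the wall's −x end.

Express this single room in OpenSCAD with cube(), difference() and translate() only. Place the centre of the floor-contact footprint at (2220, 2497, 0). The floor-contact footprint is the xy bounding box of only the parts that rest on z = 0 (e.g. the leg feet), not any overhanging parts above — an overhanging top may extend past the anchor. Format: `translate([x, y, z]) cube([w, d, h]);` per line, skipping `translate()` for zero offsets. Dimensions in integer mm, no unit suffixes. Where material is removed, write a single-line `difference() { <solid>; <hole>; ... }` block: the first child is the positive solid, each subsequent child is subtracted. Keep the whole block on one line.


difference() { translate([130, 332, 0]) cube([4180, 179, 2660]); translate([2697, 332, 0]) cube([876, 179, 2061]); }
translate([130, 4483, 0]) cube([4180, 179, 2660]);
translate([130, 511, 0]) cube([179, 3972, 2660]);
translate([4131, 511, 0]) cube([179, 3972, 2660]);


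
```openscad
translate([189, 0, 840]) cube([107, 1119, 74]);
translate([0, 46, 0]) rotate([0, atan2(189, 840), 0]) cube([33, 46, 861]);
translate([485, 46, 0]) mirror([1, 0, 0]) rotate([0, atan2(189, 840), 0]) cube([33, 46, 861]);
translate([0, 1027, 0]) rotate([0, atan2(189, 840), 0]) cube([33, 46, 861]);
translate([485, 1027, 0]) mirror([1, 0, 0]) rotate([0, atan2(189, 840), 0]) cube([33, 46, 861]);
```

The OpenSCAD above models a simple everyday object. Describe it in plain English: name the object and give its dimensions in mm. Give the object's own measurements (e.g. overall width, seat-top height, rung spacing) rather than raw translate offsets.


A sawhorse. A 107×1119×74 mm beam (x, y, z) sits on two A-frame leg pairs. Each pair is two raked legs of 33×46 mm section (46 mm along y) splaying symmetrically in x. Each leg rises 840 mm vertically over 189 mm of horizontal reach and is 861 mm long along its own axis. Every leg's outer bottom edge rests on the floor and its outer top edge meets a bottom edge of the beam — the left legs (tilting toward +x) meet the beam's −x bottom edge, the right legs (their mirror images, tilting toward −x) meet its +x bottom edge — so the leg tops tuck under the beam, the beam's underside is 840 mm above the floor, and the feet are 485 mm apart outside-to-outside with the beam centred between them. The two leg pairs are set in 46 mm from either end of the beam.


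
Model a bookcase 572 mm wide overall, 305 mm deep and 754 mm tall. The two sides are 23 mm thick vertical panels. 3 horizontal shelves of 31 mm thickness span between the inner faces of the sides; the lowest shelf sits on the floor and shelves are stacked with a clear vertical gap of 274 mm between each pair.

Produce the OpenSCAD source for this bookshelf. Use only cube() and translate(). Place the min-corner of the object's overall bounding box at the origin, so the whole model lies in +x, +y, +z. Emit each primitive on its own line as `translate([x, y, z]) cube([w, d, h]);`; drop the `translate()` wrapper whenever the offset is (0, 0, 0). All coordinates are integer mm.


cube([23, 305, 754]);
translate([549, 0, 0]) cube([23, 305, 754]);
translate([23, 0, 0]) cube([526, 305, 31]);
translate([23, 0, 305]) cube([526, 305, 31]);
translate([23, 0, 610]) cube([526, 305, 31]);


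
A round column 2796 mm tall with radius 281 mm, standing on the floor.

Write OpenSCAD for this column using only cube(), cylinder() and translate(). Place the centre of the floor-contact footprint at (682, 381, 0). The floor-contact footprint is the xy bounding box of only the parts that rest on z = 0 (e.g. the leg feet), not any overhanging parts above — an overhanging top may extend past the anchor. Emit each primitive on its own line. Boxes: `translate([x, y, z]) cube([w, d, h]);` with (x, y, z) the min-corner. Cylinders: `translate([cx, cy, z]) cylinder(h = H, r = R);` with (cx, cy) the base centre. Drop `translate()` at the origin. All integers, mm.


translate([682, 381, 0]) cylinder(h = 2796, r = 281);


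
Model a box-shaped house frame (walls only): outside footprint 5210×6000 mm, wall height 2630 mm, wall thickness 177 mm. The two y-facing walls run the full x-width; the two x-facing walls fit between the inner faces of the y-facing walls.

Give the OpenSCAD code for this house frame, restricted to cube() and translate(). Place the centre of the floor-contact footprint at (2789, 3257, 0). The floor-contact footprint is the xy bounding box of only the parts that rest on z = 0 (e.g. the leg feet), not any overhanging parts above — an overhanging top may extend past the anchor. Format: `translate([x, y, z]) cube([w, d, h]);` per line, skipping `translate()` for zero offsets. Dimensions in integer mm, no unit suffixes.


translate([184, 257, 0]) cube([5210, 177, 2630]);
translate([184, 6080, 0]) cube([5210, 177, 2630]);
translate([184, 434, 0]) cube([177, 5646, 2630]);
translate([5217, 434, 0]) cube([177, 5646, 2630]);


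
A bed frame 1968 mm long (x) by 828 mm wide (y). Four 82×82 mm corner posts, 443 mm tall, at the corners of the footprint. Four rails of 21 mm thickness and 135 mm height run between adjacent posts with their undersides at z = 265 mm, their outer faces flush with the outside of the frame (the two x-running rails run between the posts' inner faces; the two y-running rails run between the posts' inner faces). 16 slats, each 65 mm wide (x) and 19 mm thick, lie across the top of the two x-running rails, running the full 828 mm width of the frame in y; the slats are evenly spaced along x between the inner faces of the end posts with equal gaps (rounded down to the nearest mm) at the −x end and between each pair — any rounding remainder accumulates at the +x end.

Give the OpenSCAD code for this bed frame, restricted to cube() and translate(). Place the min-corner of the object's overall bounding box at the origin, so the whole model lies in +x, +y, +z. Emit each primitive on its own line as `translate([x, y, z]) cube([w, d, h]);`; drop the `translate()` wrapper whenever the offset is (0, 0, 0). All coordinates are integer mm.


cube([82, 82, 443]);
translate([0, 746, 0]) cube([82, 82, 443]);
translate([1886, 0, 0]) cube([82, 82, 443]);
translate([1886, 746, 0]) cube([82, 82, 443]);
translate([82, 0, 265]) cube([1804, 21, 135]);
translate([82, 807, 265]) cube([1804, 21, 135]);
translate([0, 82, 265]) cube([21, 664, 135]);
translate([1947, 82, 265]) cube([21, 664, 135]);
translate([126, 0, 400]) cube([65, 828, 19]);
translate([235, 0, 400]) cube([65, 828, 19]);
translate([344, 0, 400]) cube([65, 828, 19]);
translate([453, 0, 400]) cube([65, 828, 19]);
translate([562, 0, 400]) cube([65, 828, 19]);
translate([671, 0, 400]) cube([65, 828, 19]);
translate([780, 0, 400]) cube([65, 828, 19]);
translate([889, 0, 400]) cube([65, 828, 19]);
translate([998, 0, 400]) cube([65, 828, 19]);
translate([1107, 0, 400]) cube([65, 828, 19]);
translate([1216, 0, 400]) cube([65, 828, 19]);
translate([1325, 0, 400]) cube([65, 828, 19]);
translate([1434, 0, 400]) cube([65, 828, 19]);
translate([1543, 0, 400]) cube([65, 828, 19]);
translate([1652, 0, 400]) cube([65, 828, 19]);
translate([1761, 0, 400]) cube([65, 828, 19]);


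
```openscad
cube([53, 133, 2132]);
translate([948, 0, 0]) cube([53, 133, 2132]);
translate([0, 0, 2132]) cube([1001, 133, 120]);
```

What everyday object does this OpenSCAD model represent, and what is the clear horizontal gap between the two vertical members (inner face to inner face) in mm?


A door frame. The clear opening width is 895 mm.

Two 2132 mm tall posts with a header on top — a door frame. The left jamb is 53 mm wide at x = 0; the right jamb starts at x = 948. The clear opening is 948 − 53 = 895 mm.


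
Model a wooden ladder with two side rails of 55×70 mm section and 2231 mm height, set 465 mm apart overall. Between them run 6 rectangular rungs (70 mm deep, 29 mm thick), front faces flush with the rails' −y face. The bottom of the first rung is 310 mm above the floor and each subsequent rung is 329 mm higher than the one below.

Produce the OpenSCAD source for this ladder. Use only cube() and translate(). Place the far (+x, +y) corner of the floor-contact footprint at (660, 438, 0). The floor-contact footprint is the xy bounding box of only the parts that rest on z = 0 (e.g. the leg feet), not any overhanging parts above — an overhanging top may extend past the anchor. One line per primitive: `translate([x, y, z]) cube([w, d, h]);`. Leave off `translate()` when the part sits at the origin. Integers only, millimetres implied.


// rung span = 465 - 2*55 = 355
// rung[k] z = 310 + k*329
translate([195, 368, 0]) cube([55, 70, 2231]);
translate([605, 368, 0]) cube([55, 70, 2231]);
translate([250, 368, 310]) cube([355, 70, 29]);
translate([250, 368, 639]) cube([355, 70, 29]);
translate([250, 368, 968]) cube([355, 70, 29]);
translate([250, 368, 1297]) cube([355, 70, 29]);
translate([250, 368, 1626]) cube([355, 70, 29]);
translate([250, 368, 1955]) cube([355, 70, 29]);


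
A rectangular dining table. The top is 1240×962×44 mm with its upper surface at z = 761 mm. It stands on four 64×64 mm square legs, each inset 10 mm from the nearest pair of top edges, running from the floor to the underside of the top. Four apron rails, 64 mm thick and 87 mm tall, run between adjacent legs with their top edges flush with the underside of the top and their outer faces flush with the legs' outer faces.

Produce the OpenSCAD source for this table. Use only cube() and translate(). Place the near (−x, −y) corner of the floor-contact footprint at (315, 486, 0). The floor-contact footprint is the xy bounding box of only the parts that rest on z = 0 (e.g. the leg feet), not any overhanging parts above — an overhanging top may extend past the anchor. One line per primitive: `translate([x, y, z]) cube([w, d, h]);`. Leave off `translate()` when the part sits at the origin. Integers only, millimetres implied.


// leg_h = 761 - 44 = 717
// apron z = 717 - 87 = 630
translate([305, 476, 717]) cube([1240, 962, 44]);
translate([315, 486, 0]) cube([64, 64, 717]);
translate([1471, 486, 0]) cube([64, 64, 717]);
translate([315, 1364, 0]) cube([64, 64, 717]);
translate([1471, 1364, 0]) cube([64, 64, 717]);
translate([379, 486, 630]) cube([1092, 64, 87]);
translate([379, 1364, 630]) cube([1092, 64, 87]);
translate([315, 550, 630]) cube([64, 814, 87]);
translate([1471, 550, 630]) cube([64, 814, 87]);


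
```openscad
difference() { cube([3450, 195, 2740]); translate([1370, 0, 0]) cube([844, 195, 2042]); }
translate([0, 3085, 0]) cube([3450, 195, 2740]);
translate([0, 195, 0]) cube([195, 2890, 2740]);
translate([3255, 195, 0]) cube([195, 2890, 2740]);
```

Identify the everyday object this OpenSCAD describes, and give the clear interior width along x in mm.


A single room. The interior width is 3060 mm.

Four walls enclosing a rectangle with a door in the front wall — a room. Outside width 3450 minus two 195 mm walls gives 3060 mm.


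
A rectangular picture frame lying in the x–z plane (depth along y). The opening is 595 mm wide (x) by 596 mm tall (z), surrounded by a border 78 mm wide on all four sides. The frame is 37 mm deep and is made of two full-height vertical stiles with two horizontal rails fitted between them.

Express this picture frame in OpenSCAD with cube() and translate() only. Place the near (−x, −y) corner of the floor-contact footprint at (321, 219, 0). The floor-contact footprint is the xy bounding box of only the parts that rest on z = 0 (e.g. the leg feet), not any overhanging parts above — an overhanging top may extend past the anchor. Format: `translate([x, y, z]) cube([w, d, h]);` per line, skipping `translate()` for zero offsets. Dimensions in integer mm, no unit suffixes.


translate([321, 219, 0]) cube([78, 37, 752]);
translate([994, 219, 0]) cube([78, 37, 752]);
translate([399, 219, 0]) cube([595, 37, 78]);
translate([399, 219, 674]) cube([595, 37, 78]);


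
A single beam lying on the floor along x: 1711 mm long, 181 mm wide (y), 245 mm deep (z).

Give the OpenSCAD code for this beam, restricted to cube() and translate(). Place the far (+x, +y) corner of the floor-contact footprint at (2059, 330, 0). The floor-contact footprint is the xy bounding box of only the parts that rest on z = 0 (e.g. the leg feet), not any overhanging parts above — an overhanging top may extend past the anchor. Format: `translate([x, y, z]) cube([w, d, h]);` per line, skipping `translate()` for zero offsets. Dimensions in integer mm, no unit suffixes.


translate([348, 149, 0]) cube([1711, 181, 245]);


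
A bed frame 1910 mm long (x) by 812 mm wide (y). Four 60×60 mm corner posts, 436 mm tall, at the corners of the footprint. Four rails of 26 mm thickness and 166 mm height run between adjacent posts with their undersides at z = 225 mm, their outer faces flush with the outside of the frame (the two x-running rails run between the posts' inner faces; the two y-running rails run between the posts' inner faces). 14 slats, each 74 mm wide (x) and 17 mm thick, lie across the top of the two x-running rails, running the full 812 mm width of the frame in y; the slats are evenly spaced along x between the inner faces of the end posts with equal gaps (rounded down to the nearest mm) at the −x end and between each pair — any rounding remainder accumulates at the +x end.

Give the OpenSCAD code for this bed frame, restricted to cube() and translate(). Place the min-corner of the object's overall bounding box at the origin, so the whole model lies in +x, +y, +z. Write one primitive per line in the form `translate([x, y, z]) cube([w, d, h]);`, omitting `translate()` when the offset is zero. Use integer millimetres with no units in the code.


// slat z = rail_z + rail_h = 225 + 166 = 391
// slat gap = ⌊(1790 − 14·74) / 15⌋ = 50
cube([60, 60, 436]);
translate([0, 752, 0]) cube([60, 60, 436]);
translate([1850, 0, 0]) cube([60, 60, 436]);
translate([1850, 752, 0]) cube([60, 60, 436]);
translate([60, 0, 225]) cube([1790, 26, 166]);
translate([60, 786, 225]) cube([1790, 26, 166]);
translate([0, 60, 225]) cube([26, 692, 166]);
translate([1884, 60, 225]) cube([26, 692, 166]);
translate([110, 0, 391]) cube([74, 812, 17]);
translate([234, 0, 391]) cube([74, 812, 17]);
translate([358, 0, 391]) cube([74, 812, 17]);
translate([482, 0, 391]) cube([74, 812, 17]);
translate([606, 0, 391]) cube([74, 812, 17]);
translate([730, 0, 391]) cube([74, 812, 17]);
translate([854, 0, 391]) cube([74, 812, 17]);
translate([978, 0, 391]) cube([74, 812, 17]);
translate([1102, 0, 391]) cube([74, 812, 17]);
translate([1226, 0, 391]) cube([74, 812, 17]);
translate([1350, 0, 391]) cube([74, 812, 17]);
translate([1474, 0, 391]) cube([74, 812, 17]);
translate([1598, 0, 391]) cube([74, 812, 17]);
translate([1722, 0, 391]) cube([74, 812, 17]);


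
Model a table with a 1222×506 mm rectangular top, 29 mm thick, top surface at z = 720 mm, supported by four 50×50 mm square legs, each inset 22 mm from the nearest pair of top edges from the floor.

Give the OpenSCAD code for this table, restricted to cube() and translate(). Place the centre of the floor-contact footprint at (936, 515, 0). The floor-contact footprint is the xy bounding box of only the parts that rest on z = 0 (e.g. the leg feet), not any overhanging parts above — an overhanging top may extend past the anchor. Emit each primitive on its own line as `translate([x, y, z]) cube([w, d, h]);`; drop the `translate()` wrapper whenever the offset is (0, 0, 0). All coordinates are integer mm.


translate([325, 262, 691]) cube([1222, 506, 29]);
translate([347, 284, 0]) cube([50, 50, 691]);
translate([1475, 284, 0]) cube([50, 50, 691]);
translate([347, 696, 0]) cube([50, 50, 691]);
translate([1475, 696, 0]) cube([50, 50, 691]);


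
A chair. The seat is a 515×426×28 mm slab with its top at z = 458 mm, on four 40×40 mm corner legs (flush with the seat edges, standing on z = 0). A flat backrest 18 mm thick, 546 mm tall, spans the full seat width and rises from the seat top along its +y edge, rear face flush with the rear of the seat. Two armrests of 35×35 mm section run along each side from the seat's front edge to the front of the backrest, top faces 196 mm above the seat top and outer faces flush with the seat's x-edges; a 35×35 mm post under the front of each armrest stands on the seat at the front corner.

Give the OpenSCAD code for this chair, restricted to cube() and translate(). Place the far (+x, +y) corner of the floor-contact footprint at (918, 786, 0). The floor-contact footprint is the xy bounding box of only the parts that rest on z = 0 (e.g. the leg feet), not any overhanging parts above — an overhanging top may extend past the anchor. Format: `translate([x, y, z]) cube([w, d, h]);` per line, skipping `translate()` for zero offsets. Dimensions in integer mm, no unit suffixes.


translate([403, 360, 430]) cube([515, 426, 28]);
translate([403, 360, 0]) cube([40, 40, 430]);
translate([878, 360, 0]) cube([40, 40, 430]);
translate([403, 746, 0]) cube([40, 40, 430]);
translate([878, 746, 0]) cube([40, 40, 430]);
translate([403, 768, 458]) cube([515, 18, 546]);
translate([403, 360, 619]) cube([35, 408, 35]);
translate([883, 360, 619]) cube([35, 408, 35]);
translate([403, 360, 458]) cube([35, 35, 161]);
translate([883, 360, 458]) cube([35, 35, 161]);


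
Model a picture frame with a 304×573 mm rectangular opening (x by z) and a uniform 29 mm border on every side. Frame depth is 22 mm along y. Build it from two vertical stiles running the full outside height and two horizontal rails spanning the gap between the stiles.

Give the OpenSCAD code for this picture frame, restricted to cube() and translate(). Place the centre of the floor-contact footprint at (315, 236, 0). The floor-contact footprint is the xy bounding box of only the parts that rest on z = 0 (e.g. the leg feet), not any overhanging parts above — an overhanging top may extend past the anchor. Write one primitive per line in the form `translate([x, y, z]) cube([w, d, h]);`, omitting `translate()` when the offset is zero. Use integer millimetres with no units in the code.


translate([134, 225, 0]) cube([29, 22, 631]);
translate([467, 225, 0]) cube([29, 22, 631]);
translate([163, 225, 0]) cube([304, 22, 29]);
translate([163, 225, 602]) cube([304, 22, 29]);


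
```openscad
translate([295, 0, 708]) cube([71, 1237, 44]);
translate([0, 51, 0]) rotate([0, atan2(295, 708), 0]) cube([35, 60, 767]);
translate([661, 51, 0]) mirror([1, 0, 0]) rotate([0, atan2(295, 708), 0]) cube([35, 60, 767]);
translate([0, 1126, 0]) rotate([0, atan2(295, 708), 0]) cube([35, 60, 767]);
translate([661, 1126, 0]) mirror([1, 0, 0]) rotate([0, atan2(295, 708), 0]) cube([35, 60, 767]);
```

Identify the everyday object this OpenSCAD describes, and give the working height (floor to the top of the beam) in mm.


A sawhorse. The overall height is 752 mm.

A beam across two mirrored pairs of raked legs — a sawhorse. The beam's underside is at z = 708 (matching the legs' vertical rise in atan2(295, 708)) and the beam is 44 mm tall, so its top is at 708 + 44 = 752 mm. The raked legs top out at the beam's underside, so that is the highest point.
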